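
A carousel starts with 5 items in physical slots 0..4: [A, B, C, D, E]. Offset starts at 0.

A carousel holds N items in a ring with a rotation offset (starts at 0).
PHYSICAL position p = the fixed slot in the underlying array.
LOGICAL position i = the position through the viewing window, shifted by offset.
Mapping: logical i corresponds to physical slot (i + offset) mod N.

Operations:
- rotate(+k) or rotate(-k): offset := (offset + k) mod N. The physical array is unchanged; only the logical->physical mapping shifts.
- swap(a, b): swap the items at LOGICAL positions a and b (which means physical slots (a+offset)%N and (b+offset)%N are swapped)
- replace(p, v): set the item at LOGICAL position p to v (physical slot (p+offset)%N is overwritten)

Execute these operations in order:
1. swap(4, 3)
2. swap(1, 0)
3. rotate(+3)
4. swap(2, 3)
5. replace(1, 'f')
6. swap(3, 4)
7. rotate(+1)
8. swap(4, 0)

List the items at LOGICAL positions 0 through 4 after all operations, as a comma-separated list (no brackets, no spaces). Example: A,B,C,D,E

Answer: E,A,C,B,f

Derivation:
After op 1 (swap(4, 3)): offset=0, physical=[A,B,C,E,D], logical=[A,B,C,E,D]
After op 2 (swap(1, 0)): offset=0, physical=[B,A,C,E,D], logical=[B,A,C,E,D]
After op 3 (rotate(+3)): offset=3, physical=[B,A,C,E,D], logical=[E,D,B,A,C]
After op 4 (swap(2, 3)): offset=3, physical=[A,B,C,E,D], logical=[E,D,A,B,C]
After op 5 (replace(1, 'f')): offset=3, physical=[A,B,C,E,f], logical=[E,f,A,B,C]
After op 6 (swap(3, 4)): offset=3, physical=[A,C,B,E,f], logical=[E,f,A,C,B]
After op 7 (rotate(+1)): offset=4, physical=[A,C,B,E,f], logical=[f,A,C,B,E]
After op 8 (swap(4, 0)): offset=4, physical=[A,C,B,f,E], logical=[E,A,C,B,f]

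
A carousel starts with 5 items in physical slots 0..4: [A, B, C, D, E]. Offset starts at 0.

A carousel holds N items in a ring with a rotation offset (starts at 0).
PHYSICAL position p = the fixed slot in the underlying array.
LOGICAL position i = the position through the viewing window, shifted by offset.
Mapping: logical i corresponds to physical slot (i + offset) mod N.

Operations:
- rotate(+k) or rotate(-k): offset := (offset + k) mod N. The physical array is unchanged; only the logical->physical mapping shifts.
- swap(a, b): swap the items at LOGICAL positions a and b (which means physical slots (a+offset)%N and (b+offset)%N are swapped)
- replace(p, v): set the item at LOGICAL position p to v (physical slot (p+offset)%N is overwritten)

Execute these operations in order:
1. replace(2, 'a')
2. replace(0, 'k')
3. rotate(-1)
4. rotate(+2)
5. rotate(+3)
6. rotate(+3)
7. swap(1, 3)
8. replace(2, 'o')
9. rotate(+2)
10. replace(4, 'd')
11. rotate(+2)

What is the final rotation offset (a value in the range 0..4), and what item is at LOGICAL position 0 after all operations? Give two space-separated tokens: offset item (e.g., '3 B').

Answer: 1 B

Derivation:
After op 1 (replace(2, 'a')): offset=0, physical=[A,B,a,D,E], logical=[A,B,a,D,E]
After op 2 (replace(0, 'k')): offset=0, physical=[k,B,a,D,E], logical=[k,B,a,D,E]
After op 3 (rotate(-1)): offset=4, physical=[k,B,a,D,E], logical=[E,k,B,a,D]
After op 4 (rotate(+2)): offset=1, physical=[k,B,a,D,E], logical=[B,a,D,E,k]
After op 5 (rotate(+3)): offset=4, physical=[k,B,a,D,E], logical=[E,k,B,a,D]
After op 6 (rotate(+3)): offset=2, physical=[k,B,a,D,E], logical=[a,D,E,k,B]
After op 7 (swap(1, 3)): offset=2, physical=[D,B,a,k,E], logical=[a,k,E,D,B]
After op 8 (replace(2, 'o')): offset=2, physical=[D,B,a,k,o], logical=[a,k,o,D,B]
After op 9 (rotate(+2)): offset=4, physical=[D,B,a,k,o], logical=[o,D,B,a,k]
After op 10 (replace(4, 'd')): offset=4, physical=[D,B,a,d,o], logical=[o,D,B,a,d]
After op 11 (rotate(+2)): offset=1, physical=[D,B,a,d,o], logical=[B,a,d,o,D]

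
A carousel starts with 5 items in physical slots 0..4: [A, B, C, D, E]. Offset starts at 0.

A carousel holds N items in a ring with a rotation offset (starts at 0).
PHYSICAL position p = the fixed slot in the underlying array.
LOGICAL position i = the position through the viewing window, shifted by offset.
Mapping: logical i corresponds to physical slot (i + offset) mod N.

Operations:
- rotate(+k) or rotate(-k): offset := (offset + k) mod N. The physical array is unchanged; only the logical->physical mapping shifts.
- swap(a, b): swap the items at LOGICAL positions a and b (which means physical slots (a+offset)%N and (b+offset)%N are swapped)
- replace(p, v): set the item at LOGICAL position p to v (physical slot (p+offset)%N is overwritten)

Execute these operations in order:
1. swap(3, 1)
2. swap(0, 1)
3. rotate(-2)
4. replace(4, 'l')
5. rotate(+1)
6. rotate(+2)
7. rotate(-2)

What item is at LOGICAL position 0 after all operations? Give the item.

Answer: E

Derivation:
After op 1 (swap(3, 1)): offset=0, physical=[A,D,C,B,E], logical=[A,D,C,B,E]
After op 2 (swap(0, 1)): offset=0, physical=[D,A,C,B,E], logical=[D,A,C,B,E]
After op 3 (rotate(-2)): offset=3, physical=[D,A,C,B,E], logical=[B,E,D,A,C]
After op 4 (replace(4, 'l')): offset=3, physical=[D,A,l,B,E], logical=[B,E,D,A,l]
After op 5 (rotate(+1)): offset=4, physical=[D,A,l,B,E], logical=[E,D,A,l,B]
After op 6 (rotate(+2)): offset=1, physical=[D,A,l,B,E], logical=[A,l,B,E,D]
After op 7 (rotate(-2)): offset=4, physical=[D,A,l,B,E], logical=[E,D,A,l,B]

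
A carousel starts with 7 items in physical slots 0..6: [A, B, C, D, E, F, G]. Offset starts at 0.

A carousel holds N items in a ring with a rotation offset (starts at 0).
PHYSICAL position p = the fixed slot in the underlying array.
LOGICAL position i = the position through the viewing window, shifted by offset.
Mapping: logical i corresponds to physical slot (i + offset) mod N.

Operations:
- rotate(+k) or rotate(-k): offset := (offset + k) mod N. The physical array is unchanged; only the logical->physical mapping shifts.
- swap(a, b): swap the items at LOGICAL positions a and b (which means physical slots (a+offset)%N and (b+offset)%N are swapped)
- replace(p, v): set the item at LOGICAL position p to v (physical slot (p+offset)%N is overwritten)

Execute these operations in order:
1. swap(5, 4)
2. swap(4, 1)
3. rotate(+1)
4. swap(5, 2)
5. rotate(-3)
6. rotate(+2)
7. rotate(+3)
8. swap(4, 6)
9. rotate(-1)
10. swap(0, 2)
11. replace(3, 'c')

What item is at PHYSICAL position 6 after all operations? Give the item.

After op 1 (swap(5, 4)): offset=0, physical=[A,B,C,D,F,E,G], logical=[A,B,C,D,F,E,G]
After op 2 (swap(4, 1)): offset=0, physical=[A,F,C,D,B,E,G], logical=[A,F,C,D,B,E,G]
After op 3 (rotate(+1)): offset=1, physical=[A,F,C,D,B,E,G], logical=[F,C,D,B,E,G,A]
After op 4 (swap(5, 2)): offset=1, physical=[A,F,C,G,B,E,D], logical=[F,C,G,B,E,D,A]
After op 5 (rotate(-3)): offset=5, physical=[A,F,C,G,B,E,D], logical=[E,D,A,F,C,G,B]
After op 6 (rotate(+2)): offset=0, physical=[A,F,C,G,B,E,D], logical=[A,F,C,G,B,E,D]
After op 7 (rotate(+3)): offset=3, physical=[A,F,C,G,B,E,D], logical=[G,B,E,D,A,F,C]
After op 8 (swap(4, 6)): offset=3, physical=[C,F,A,G,B,E,D], logical=[G,B,E,D,C,F,A]
After op 9 (rotate(-1)): offset=2, physical=[C,F,A,G,B,E,D], logical=[A,G,B,E,D,C,F]
After op 10 (swap(0, 2)): offset=2, physical=[C,F,B,G,A,E,D], logical=[B,G,A,E,D,C,F]
After op 11 (replace(3, 'c')): offset=2, physical=[C,F,B,G,A,c,D], logical=[B,G,A,c,D,C,F]

Answer: D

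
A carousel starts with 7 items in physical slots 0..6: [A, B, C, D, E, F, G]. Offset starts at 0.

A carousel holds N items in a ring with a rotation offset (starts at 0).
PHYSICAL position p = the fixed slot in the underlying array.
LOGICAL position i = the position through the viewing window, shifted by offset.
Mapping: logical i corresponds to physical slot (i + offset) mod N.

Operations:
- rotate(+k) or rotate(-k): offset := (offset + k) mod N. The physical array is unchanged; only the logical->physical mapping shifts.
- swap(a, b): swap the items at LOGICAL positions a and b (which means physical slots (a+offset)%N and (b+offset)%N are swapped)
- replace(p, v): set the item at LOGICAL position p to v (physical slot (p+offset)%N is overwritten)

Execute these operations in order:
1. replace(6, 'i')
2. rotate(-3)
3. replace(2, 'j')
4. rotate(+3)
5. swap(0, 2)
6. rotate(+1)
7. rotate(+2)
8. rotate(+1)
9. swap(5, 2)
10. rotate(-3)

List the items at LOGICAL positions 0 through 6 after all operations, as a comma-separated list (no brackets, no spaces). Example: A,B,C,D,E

After op 1 (replace(6, 'i')): offset=0, physical=[A,B,C,D,E,F,i], logical=[A,B,C,D,E,F,i]
After op 2 (rotate(-3)): offset=4, physical=[A,B,C,D,E,F,i], logical=[E,F,i,A,B,C,D]
After op 3 (replace(2, 'j')): offset=4, physical=[A,B,C,D,E,F,j], logical=[E,F,j,A,B,C,D]
After op 4 (rotate(+3)): offset=0, physical=[A,B,C,D,E,F,j], logical=[A,B,C,D,E,F,j]
After op 5 (swap(0, 2)): offset=0, physical=[C,B,A,D,E,F,j], logical=[C,B,A,D,E,F,j]
After op 6 (rotate(+1)): offset=1, physical=[C,B,A,D,E,F,j], logical=[B,A,D,E,F,j,C]
After op 7 (rotate(+2)): offset=3, physical=[C,B,A,D,E,F,j], logical=[D,E,F,j,C,B,A]
After op 8 (rotate(+1)): offset=4, physical=[C,B,A,D,E,F,j], logical=[E,F,j,C,B,A,D]
After op 9 (swap(5, 2)): offset=4, physical=[C,B,j,D,E,F,A], logical=[E,F,A,C,B,j,D]
After op 10 (rotate(-3)): offset=1, physical=[C,B,j,D,E,F,A], logical=[B,j,D,E,F,A,C]

Answer: B,j,D,E,F,A,C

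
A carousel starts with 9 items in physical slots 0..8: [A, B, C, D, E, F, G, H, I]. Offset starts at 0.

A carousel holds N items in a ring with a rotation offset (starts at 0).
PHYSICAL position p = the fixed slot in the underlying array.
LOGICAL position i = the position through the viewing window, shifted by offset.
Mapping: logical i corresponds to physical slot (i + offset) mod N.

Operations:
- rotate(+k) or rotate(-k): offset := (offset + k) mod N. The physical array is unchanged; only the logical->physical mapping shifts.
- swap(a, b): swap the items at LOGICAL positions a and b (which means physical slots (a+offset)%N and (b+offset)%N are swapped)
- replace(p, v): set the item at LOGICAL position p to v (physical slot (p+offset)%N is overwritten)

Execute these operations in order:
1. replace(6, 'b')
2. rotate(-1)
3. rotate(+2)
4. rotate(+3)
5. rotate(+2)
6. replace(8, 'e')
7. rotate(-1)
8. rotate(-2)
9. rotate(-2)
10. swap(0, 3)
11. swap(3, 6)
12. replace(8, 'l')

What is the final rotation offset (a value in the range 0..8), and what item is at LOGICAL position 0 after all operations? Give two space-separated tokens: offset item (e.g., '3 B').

After op 1 (replace(6, 'b')): offset=0, physical=[A,B,C,D,E,F,b,H,I], logical=[A,B,C,D,E,F,b,H,I]
After op 2 (rotate(-1)): offset=8, physical=[A,B,C,D,E,F,b,H,I], logical=[I,A,B,C,D,E,F,b,H]
After op 3 (rotate(+2)): offset=1, physical=[A,B,C,D,E,F,b,H,I], logical=[B,C,D,E,F,b,H,I,A]
After op 4 (rotate(+3)): offset=4, physical=[A,B,C,D,E,F,b,H,I], logical=[E,F,b,H,I,A,B,C,D]
After op 5 (rotate(+2)): offset=6, physical=[A,B,C,D,E,F,b,H,I], logical=[b,H,I,A,B,C,D,E,F]
After op 6 (replace(8, 'e')): offset=6, physical=[A,B,C,D,E,e,b,H,I], logical=[b,H,I,A,B,C,D,E,e]
After op 7 (rotate(-1)): offset=5, physical=[A,B,C,D,E,e,b,H,I], logical=[e,b,H,I,A,B,C,D,E]
After op 8 (rotate(-2)): offset=3, physical=[A,B,C,D,E,e,b,H,I], logical=[D,E,e,b,H,I,A,B,C]
After op 9 (rotate(-2)): offset=1, physical=[A,B,C,D,E,e,b,H,I], logical=[B,C,D,E,e,b,H,I,A]
After op 10 (swap(0, 3)): offset=1, physical=[A,E,C,D,B,e,b,H,I], logical=[E,C,D,B,e,b,H,I,A]
After op 11 (swap(3, 6)): offset=1, physical=[A,E,C,D,H,e,b,B,I], logical=[E,C,D,H,e,b,B,I,A]
After op 12 (replace(8, 'l')): offset=1, physical=[l,E,C,D,H,e,b,B,I], logical=[E,C,D,H,e,b,B,I,l]

Answer: 1 E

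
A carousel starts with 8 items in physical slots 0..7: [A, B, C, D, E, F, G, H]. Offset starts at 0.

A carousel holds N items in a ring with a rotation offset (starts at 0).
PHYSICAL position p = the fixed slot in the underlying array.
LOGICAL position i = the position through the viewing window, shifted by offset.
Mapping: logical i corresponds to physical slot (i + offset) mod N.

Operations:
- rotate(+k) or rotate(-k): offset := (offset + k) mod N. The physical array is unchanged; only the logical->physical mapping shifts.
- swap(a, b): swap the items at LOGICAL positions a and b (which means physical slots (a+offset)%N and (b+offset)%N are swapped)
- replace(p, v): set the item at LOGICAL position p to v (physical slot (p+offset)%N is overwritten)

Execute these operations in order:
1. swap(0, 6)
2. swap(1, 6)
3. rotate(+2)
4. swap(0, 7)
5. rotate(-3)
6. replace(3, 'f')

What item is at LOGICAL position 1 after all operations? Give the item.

After op 1 (swap(0, 6)): offset=0, physical=[G,B,C,D,E,F,A,H], logical=[G,B,C,D,E,F,A,H]
After op 2 (swap(1, 6)): offset=0, physical=[G,A,C,D,E,F,B,H], logical=[G,A,C,D,E,F,B,H]
After op 3 (rotate(+2)): offset=2, physical=[G,A,C,D,E,F,B,H], logical=[C,D,E,F,B,H,G,A]
After op 4 (swap(0, 7)): offset=2, physical=[G,C,A,D,E,F,B,H], logical=[A,D,E,F,B,H,G,C]
After op 5 (rotate(-3)): offset=7, physical=[G,C,A,D,E,F,B,H], logical=[H,G,C,A,D,E,F,B]
After op 6 (replace(3, 'f')): offset=7, physical=[G,C,f,D,E,F,B,H], logical=[H,G,C,f,D,E,F,B]

Answer: G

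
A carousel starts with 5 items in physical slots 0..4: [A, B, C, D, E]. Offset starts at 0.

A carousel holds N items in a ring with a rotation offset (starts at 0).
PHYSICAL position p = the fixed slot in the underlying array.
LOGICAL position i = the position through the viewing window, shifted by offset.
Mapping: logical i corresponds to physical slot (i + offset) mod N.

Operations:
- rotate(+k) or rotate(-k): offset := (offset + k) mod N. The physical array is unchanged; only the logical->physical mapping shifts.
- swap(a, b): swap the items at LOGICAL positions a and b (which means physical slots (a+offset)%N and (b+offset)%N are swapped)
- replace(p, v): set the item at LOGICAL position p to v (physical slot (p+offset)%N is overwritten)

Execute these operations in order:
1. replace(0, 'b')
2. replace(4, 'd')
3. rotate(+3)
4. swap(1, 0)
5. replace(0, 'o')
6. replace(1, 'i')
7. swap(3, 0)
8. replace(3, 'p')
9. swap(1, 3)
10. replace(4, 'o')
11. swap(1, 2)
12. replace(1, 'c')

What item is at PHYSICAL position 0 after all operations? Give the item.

After op 1 (replace(0, 'b')): offset=0, physical=[b,B,C,D,E], logical=[b,B,C,D,E]
After op 2 (replace(4, 'd')): offset=0, physical=[b,B,C,D,d], logical=[b,B,C,D,d]
After op 3 (rotate(+3)): offset=3, physical=[b,B,C,D,d], logical=[D,d,b,B,C]
After op 4 (swap(1, 0)): offset=3, physical=[b,B,C,d,D], logical=[d,D,b,B,C]
After op 5 (replace(0, 'o')): offset=3, physical=[b,B,C,o,D], logical=[o,D,b,B,C]
After op 6 (replace(1, 'i')): offset=3, physical=[b,B,C,o,i], logical=[o,i,b,B,C]
After op 7 (swap(3, 0)): offset=3, physical=[b,o,C,B,i], logical=[B,i,b,o,C]
After op 8 (replace(3, 'p')): offset=3, physical=[b,p,C,B,i], logical=[B,i,b,p,C]
After op 9 (swap(1, 3)): offset=3, physical=[b,i,C,B,p], logical=[B,p,b,i,C]
After op 10 (replace(4, 'o')): offset=3, physical=[b,i,o,B,p], logical=[B,p,b,i,o]
After op 11 (swap(1, 2)): offset=3, physical=[p,i,o,B,b], logical=[B,b,p,i,o]
After op 12 (replace(1, 'c')): offset=3, physical=[p,i,o,B,c], logical=[B,c,p,i,o]

Answer: p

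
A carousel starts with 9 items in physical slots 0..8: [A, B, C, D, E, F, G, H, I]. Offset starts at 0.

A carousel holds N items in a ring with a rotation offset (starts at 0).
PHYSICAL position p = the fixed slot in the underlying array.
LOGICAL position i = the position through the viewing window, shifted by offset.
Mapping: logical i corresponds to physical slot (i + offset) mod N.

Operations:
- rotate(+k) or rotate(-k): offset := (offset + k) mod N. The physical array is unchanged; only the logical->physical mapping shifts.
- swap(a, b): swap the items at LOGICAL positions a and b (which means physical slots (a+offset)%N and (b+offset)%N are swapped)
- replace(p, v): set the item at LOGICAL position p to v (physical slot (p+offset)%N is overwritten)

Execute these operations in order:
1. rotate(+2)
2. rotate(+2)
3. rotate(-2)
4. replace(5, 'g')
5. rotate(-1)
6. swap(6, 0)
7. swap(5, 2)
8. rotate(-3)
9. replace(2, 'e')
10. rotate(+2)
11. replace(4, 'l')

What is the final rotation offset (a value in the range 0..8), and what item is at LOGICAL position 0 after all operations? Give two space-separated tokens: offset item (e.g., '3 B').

After op 1 (rotate(+2)): offset=2, physical=[A,B,C,D,E,F,G,H,I], logical=[C,D,E,F,G,H,I,A,B]
After op 2 (rotate(+2)): offset=4, physical=[A,B,C,D,E,F,G,H,I], logical=[E,F,G,H,I,A,B,C,D]
After op 3 (rotate(-2)): offset=2, physical=[A,B,C,D,E,F,G,H,I], logical=[C,D,E,F,G,H,I,A,B]
After op 4 (replace(5, 'g')): offset=2, physical=[A,B,C,D,E,F,G,g,I], logical=[C,D,E,F,G,g,I,A,B]
After op 5 (rotate(-1)): offset=1, physical=[A,B,C,D,E,F,G,g,I], logical=[B,C,D,E,F,G,g,I,A]
After op 6 (swap(6, 0)): offset=1, physical=[A,g,C,D,E,F,G,B,I], logical=[g,C,D,E,F,G,B,I,A]
After op 7 (swap(5, 2)): offset=1, physical=[A,g,C,G,E,F,D,B,I], logical=[g,C,G,E,F,D,B,I,A]
After op 8 (rotate(-3)): offset=7, physical=[A,g,C,G,E,F,D,B,I], logical=[B,I,A,g,C,G,E,F,D]
After op 9 (replace(2, 'e')): offset=7, physical=[e,g,C,G,E,F,D,B,I], logical=[B,I,e,g,C,G,E,F,D]
After op 10 (rotate(+2)): offset=0, physical=[e,g,C,G,E,F,D,B,I], logical=[e,g,C,G,E,F,D,B,I]
After op 11 (replace(4, 'l')): offset=0, physical=[e,g,C,G,l,F,D,B,I], logical=[e,g,C,G,l,F,D,B,I]

Answer: 0 e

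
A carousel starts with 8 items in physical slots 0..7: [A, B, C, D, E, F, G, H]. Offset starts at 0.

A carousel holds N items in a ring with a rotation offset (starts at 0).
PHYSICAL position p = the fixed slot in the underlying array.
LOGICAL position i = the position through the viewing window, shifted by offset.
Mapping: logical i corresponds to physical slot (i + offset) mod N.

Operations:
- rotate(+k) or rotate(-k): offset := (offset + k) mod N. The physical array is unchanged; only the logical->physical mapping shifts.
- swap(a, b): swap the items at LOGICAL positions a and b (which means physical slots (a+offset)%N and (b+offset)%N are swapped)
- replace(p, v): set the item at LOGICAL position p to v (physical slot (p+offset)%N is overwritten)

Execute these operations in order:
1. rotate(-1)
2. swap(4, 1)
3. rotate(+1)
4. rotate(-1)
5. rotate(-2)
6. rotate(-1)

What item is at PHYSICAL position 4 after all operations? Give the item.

After op 1 (rotate(-1)): offset=7, physical=[A,B,C,D,E,F,G,H], logical=[H,A,B,C,D,E,F,G]
After op 2 (swap(4, 1)): offset=7, physical=[D,B,C,A,E,F,G,H], logical=[H,D,B,C,A,E,F,G]
After op 3 (rotate(+1)): offset=0, physical=[D,B,C,A,E,F,G,H], logical=[D,B,C,A,E,F,G,H]
After op 4 (rotate(-1)): offset=7, physical=[D,B,C,A,E,F,G,H], logical=[H,D,B,C,A,E,F,G]
After op 5 (rotate(-2)): offset=5, physical=[D,B,C,A,E,F,G,H], logical=[F,G,H,D,B,C,A,E]
After op 6 (rotate(-1)): offset=4, physical=[D,B,C,A,E,F,G,H], logical=[E,F,G,H,D,B,C,A]

Answer: E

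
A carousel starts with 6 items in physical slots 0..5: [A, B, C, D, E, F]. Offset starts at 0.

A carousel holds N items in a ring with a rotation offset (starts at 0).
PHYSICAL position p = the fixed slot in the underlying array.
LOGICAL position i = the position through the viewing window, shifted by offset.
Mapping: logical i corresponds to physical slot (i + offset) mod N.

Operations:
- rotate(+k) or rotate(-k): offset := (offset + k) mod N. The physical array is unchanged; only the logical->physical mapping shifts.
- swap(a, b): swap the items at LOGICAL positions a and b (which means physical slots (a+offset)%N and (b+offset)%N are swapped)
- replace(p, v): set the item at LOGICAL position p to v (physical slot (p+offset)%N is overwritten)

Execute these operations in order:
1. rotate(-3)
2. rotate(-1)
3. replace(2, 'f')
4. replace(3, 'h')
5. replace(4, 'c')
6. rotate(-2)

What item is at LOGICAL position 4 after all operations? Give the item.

Answer: f

Derivation:
After op 1 (rotate(-3)): offset=3, physical=[A,B,C,D,E,F], logical=[D,E,F,A,B,C]
After op 2 (rotate(-1)): offset=2, physical=[A,B,C,D,E,F], logical=[C,D,E,F,A,B]
After op 3 (replace(2, 'f')): offset=2, physical=[A,B,C,D,f,F], logical=[C,D,f,F,A,B]
After op 4 (replace(3, 'h')): offset=2, physical=[A,B,C,D,f,h], logical=[C,D,f,h,A,B]
After op 5 (replace(4, 'c')): offset=2, physical=[c,B,C,D,f,h], logical=[C,D,f,h,c,B]
After op 6 (rotate(-2)): offset=0, physical=[c,B,C,D,f,h], logical=[c,B,C,D,f,h]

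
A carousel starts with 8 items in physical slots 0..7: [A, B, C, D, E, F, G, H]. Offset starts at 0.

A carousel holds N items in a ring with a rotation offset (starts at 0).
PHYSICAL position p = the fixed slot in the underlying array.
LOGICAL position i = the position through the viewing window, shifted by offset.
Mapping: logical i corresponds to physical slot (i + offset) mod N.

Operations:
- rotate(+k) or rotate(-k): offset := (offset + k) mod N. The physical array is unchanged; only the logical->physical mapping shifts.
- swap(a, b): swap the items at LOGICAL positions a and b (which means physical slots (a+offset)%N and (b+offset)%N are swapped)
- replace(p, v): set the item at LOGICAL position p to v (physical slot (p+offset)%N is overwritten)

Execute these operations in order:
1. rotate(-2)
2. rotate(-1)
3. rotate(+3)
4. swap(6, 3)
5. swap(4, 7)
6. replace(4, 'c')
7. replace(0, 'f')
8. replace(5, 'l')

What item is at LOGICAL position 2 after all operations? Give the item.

After op 1 (rotate(-2)): offset=6, physical=[A,B,C,D,E,F,G,H], logical=[G,H,A,B,C,D,E,F]
After op 2 (rotate(-1)): offset=5, physical=[A,B,C,D,E,F,G,H], logical=[F,G,H,A,B,C,D,E]
After op 3 (rotate(+3)): offset=0, physical=[A,B,C,D,E,F,G,H], logical=[A,B,C,D,E,F,G,H]
After op 4 (swap(6, 3)): offset=0, physical=[A,B,C,G,E,F,D,H], logical=[A,B,C,G,E,F,D,H]
After op 5 (swap(4, 7)): offset=0, physical=[A,B,C,G,H,F,D,E], logical=[A,B,C,G,H,F,D,E]
After op 6 (replace(4, 'c')): offset=0, physical=[A,B,C,G,c,F,D,E], logical=[A,B,C,G,c,F,D,E]
After op 7 (replace(0, 'f')): offset=0, physical=[f,B,C,G,c,F,D,E], logical=[f,B,C,G,c,F,D,E]
After op 8 (replace(5, 'l')): offset=0, physical=[f,B,C,G,c,l,D,E], logical=[f,B,C,G,c,l,D,E]

Answer: C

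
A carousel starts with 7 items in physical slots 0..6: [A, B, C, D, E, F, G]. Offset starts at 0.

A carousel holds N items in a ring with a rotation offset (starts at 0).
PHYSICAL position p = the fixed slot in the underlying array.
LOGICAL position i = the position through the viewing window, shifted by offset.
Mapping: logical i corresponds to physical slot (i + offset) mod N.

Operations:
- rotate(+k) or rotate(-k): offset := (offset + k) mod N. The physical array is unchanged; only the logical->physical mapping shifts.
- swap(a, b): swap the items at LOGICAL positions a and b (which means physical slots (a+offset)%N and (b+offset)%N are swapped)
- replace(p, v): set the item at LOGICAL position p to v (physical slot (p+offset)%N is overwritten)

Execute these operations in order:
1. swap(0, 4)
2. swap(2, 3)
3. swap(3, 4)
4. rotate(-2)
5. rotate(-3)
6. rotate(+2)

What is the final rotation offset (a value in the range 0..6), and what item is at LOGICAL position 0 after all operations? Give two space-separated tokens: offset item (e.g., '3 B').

After op 1 (swap(0, 4)): offset=0, physical=[E,B,C,D,A,F,G], logical=[E,B,C,D,A,F,G]
After op 2 (swap(2, 3)): offset=0, physical=[E,B,D,C,A,F,G], logical=[E,B,D,C,A,F,G]
After op 3 (swap(3, 4)): offset=0, physical=[E,B,D,A,C,F,G], logical=[E,B,D,A,C,F,G]
After op 4 (rotate(-2)): offset=5, physical=[E,B,D,A,C,F,G], logical=[F,G,E,B,D,A,C]
After op 5 (rotate(-3)): offset=2, physical=[E,B,D,A,C,F,G], logical=[D,A,C,F,G,E,B]
After op 6 (rotate(+2)): offset=4, physical=[E,B,D,A,C,F,G], logical=[C,F,G,E,B,D,A]

Answer: 4 C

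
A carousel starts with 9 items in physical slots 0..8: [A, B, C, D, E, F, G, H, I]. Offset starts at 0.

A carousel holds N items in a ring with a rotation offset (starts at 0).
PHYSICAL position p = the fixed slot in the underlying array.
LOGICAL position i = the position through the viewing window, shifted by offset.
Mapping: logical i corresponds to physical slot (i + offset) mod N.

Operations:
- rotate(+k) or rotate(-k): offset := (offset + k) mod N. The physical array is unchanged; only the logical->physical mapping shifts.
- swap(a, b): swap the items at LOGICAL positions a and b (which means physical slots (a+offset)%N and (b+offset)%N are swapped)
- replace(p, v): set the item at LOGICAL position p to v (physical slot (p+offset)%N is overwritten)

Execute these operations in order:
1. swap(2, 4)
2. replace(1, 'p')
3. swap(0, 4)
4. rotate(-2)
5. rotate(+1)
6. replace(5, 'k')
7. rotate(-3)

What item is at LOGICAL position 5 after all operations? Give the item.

Answer: p

Derivation:
After op 1 (swap(2, 4)): offset=0, physical=[A,B,E,D,C,F,G,H,I], logical=[A,B,E,D,C,F,G,H,I]
After op 2 (replace(1, 'p')): offset=0, physical=[A,p,E,D,C,F,G,H,I], logical=[A,p,E,D,C,F,G,H,I]
After op 3 (swap(0, 4)): offset=0, physical=[C,p,E,D,A,F,G,H,I], logical=[C,p,E,D,A,F,G,H,I]
After op 4 (rotate(-2)): offset=7, physical=[C,p,E,D,A,F,G,H,I], logical=[H,I,C,p,E,D,A,F,G]
After op 5 (rotate(+1)): offset=8, physical=[C,p,E,D,A,F,G,H,I], logical=[I,C,p,E,D,A,F,G,H]
After op 6 (replace(5, 'k')): offset=8, physical=[C,p,E,D,k,F,G,H,I], logical=[I,C,p,E,D,k,F,G,H]
After op 7 (rotate(-3)): offset=5, physical=[C,p,E,D,k,F,G,H,I], logical=[F,G,H,I,C,p,E,D,k]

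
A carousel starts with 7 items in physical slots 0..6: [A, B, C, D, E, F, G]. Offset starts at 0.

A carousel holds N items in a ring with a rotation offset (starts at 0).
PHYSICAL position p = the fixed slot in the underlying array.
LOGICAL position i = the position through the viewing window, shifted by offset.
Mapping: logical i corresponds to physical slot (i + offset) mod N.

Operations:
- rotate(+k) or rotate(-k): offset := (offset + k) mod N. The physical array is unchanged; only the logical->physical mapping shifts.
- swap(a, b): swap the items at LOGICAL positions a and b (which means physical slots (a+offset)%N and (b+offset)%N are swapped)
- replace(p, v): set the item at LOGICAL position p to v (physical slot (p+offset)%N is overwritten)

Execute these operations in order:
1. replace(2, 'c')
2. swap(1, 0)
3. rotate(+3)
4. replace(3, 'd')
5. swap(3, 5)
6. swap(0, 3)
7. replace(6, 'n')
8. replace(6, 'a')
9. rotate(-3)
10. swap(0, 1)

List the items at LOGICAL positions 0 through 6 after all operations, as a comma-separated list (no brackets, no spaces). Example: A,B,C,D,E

Answer: d,B,a,A,E,F,D

Derivation:
After op 1 (replace(2, 'c')): offset=0, physical=[A,B,c,D,E,F,G], logical=[A,B,c,D,E,F,G]
After op 2 (swap(1, 0)): offset=0, physical=[B,A,c,D,E,F,G], logical=[B,A,c,D,E,F,G]
After op 3 (rotate(+3)): offset=3, physical=[B,A,c,D,E,F,G], logical=[D,E,F,G,B,A,c]
After op 4 (replace(3, 'd')): offset=3, physical=[B,A,c,D,E,F,d], logical=[D,E,F,d,B,A,c]
After op 5 (swap(3, 5)): offset=3, physical=[B,d,c,D,E,F,A], logical=[D,E,F,A,B,d,c]
After op 6 (swap(0, 3)): offset=3, physical=[B,d,c,A,E,F,D], logical=[A,E,F,D,B,d,c]
After op 7 (replace(6, 'n')): offset=3, physical=[B,d,n,A,E,F,D], logical=[A,E,F,D,B,d,n]
After op 8 (replace(6, 'a')): offset=3, physical=[B,d,a,A,E,F,D], logical=[A,E,F,D,B,d,a]
After op 9 (rotate(-3)): offset=0, physical=[B,d,a,A,E,F,D], logical=[B,d,a,A,E,F,D]
After op 10 (swap(0, 1)): offset=0, physical=[d,B,a,A,E,F,D], logical=[d,B,a,A,E,F,D]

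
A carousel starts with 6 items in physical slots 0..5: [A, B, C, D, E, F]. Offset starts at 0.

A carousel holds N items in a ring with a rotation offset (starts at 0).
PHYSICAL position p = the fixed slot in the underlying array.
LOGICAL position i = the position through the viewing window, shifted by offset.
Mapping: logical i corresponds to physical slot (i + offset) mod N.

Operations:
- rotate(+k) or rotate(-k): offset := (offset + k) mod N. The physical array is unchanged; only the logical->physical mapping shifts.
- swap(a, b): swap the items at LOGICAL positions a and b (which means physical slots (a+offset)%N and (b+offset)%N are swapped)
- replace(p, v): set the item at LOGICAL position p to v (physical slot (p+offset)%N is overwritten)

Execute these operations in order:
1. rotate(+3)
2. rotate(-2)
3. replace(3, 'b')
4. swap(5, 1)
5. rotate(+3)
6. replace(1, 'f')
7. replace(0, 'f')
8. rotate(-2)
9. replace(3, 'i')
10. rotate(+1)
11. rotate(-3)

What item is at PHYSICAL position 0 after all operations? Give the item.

Answer: C

Derivation:
After op 1 (rotate(+3)): offset=3, physical=[A,B,C,D,E,F], logical=[D,E,F,A,B,C]
After op 2 (rotate(-2)): offset=1, physical=[A,B,C,D,E,F], logical=[B,C,D,E,F,A]
After op 3 (replace(3, 'b')): offset=1, physical=[A,B,C,D,b,F], logical=[B,C,D,b,F,A]
After op 4 (swap(5, 1)): offset=1, physical=[C,B,A,D,b,F], logical=[B,A,D,b,F,C]
After op 5 (rotate(+3)): offset=4, physical=[C,B,A,D,b,F], logical=[b,F,C,B,A,D]
After op 6 (replace(1, 'f')): offset=4, physical=[C,B,A,D,b,f], logical=[b,f,C,B,A,D]
After op 7 (replace(0, 'f')): offset=4, physical=[C,B,A,D,f,f], logical=[f,f,C,B,A,D]
After op 8 (rotate(-2)): offset=2, physical=[C,B,A,D,f,f], logical=[A,D,f,f,C,B]
After op 9 (replace(3, 'i')): offset=2, physical=[C,B,A,D,f,i], logical=[A,D,f,i,C,B]
After op 10 (rotate(+1)): offset=3, physical=[C,B,A,D,f,i], logical=[D,f,i,C,B,A]
After op 11 (rotate(-3)): offset=0, physical=[C,B,A,D,f,i], logical=[C,B,A,D,f,i]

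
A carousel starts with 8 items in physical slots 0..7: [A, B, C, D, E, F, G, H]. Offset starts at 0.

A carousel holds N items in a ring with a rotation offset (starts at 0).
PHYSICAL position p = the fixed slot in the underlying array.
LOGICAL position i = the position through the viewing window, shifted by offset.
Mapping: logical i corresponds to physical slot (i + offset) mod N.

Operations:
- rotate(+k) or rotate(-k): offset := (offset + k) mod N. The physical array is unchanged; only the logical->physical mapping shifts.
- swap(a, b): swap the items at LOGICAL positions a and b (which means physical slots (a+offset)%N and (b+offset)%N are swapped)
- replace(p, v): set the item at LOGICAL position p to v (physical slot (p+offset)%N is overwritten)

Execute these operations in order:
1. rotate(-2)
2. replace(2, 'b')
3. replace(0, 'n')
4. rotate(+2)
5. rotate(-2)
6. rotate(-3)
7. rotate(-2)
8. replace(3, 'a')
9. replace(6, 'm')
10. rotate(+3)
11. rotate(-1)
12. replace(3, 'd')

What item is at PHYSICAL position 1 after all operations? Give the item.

After op 1 (rotate(-2)): offset=6, physical=[A,B,C,D,E,F,G,H], logical=[G,H,A,B,C,D,E,F]
After op 2 (replace(2, 'b')): offset=6, physical=[b,B,C,D,E,F,G,H], logical=[G,H,b,B,C,D,E,F]
After op 3 (replace(0, 'n')): offset=6, physical=[b,B,C,D,E,F,n,H], logical=[n,H,b,B,C,D,E,F]
After op 4 (rotate(+2)): offset=0, physical=[b,B,C,D,E,F,n,H], logical=[b,B,C,D,E,F,n,H]
After op 5 (rotate(-2)): offset=6, physical=[b,B,C,D,E,F,n,H], logical=[n,H,b,B,C,D,E,F]
After op 6 (rotate(-3)): offset=3, physical=[b,B,C,D,E,F,n,H], logical=[D,E,F,n,H,b,B,C]
After op 7 (rotate(-2)): offset=1, physical=[b,B,C,D,E,F,n,H], logical=[B,C,D,E,F,n,H,b]
After op 8 (replace(3, 'a')): offset=1, physical=[b,B,C,D,a,F,n,H], logical=[B,C,D,a,F,n,H,b]
After op 9 (replace(6, 'm')): offset=1, physical=[b,B,C,D,a,F,n,m], logical=[B,C,D,a,F,n,m,b]
After op 10 (rotate(+3)): offset=4, physical=[b,B,C,D,a,F,n,m], logical=[a,F,n,m,b,B,C,D]
After op 11 (rotate(-1)): offset=3, physical=[b,B,C,D,a,F,n,m], logical=[D,a,F,n,m,b,B,C]
After op 12 (replace(3, 'd')): offset=3, physical=[b,B,C,D,a,F,d,m], logical=[D,a,F,d,m,b,B,C]

Answer: B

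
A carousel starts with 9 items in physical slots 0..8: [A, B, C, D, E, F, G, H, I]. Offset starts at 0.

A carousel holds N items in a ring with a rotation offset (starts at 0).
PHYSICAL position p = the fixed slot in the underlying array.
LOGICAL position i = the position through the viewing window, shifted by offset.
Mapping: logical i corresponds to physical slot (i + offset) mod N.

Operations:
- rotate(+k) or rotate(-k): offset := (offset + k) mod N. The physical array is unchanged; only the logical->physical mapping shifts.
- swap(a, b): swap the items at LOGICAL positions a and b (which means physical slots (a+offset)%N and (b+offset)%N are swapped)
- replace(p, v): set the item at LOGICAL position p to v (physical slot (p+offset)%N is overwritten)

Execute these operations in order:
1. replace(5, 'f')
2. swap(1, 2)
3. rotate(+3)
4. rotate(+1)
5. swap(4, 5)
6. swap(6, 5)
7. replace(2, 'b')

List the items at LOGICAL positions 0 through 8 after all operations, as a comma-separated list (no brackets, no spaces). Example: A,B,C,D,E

After op 1 (replace(5, 'f')): offset=0, physical=[A,B,C,D,E,f,G,H,I], logical=[A,B,C,D,E,f,G,H,I]
After op 2 (swap(1, 2)): offset=0, physical=[A,C,B,D,E,f,G,H,I], logical=[A,C,B,D,E,f,G,H,I]
After op 3 (rotate(+3)): offset=3, physical=[A,C,B,D,E,f,G,H,I], logical=[D,E,f,G,H,I,A,C,B]
After op 4 (rotate(+1)): offset=4, physical=[A,C,B,D,E,f,G,H,I], logical=[E,f,G,H,I,A,C,B,D]
After op 5 (swap(4, 5)): offset=4, physical=[I,C,B,D,E,f,G,H,A], logical=[E,f,G,H,A,I,C,B,D]
After op 6 (swap(6, 5)): offset=4, physical=[C,I,B,D,E,f,G,H,A], logical=[E,f,G,H,A,C,I,B,D]
After op 7 (replace(2, 'b')): offset=4, physical=[C,I,B,D,E,f,b,H,A], logical=[E,f,b,H,A,C,I,B,D]

Answer: E,f,b,H,A,C,I,B,D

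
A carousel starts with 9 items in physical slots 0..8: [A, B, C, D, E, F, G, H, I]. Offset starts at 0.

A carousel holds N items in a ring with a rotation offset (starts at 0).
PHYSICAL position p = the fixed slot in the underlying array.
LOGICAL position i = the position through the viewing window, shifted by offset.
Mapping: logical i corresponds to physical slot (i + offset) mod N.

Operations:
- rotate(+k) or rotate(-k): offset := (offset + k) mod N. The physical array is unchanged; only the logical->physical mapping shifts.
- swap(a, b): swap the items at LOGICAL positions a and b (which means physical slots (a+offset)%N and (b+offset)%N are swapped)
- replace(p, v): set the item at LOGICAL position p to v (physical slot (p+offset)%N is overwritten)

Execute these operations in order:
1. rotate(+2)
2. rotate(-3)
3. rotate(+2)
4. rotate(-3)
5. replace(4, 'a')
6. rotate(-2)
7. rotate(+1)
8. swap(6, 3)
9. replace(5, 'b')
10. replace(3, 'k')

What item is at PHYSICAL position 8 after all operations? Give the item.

Answer: I

Derivation:
After op 1 (rotate(+2)): offset=2, physical=[A,B,C,D,E,F,G,H,I], logical=[C,D,E,F,G,H,I,A,B]
After op 2 (rotate(-3)): offset=8, physical=[A,B,C,D,E,F,G,H,I], logical=[I,A,B,C,D,E,F,G,H]
After op 3 (rotate(+2)): offset=1, physical=[A,B,C,D,E,F,G,H,I], logical=[B,C,D,E,F,G,H,I,A]
After op 4 (rotate(-3)): offset=7, physical=[A,B,C,D,E,F,G,H,I], logical=[H,I,A,B,C,D,E,F,G]
After op 5 (replace(4, 'a')): offset=7, physical=[A,B,a,D,E,F,G,H,I], logical=[H,I,A,B,a,D,E,F,G]
After op 6 (rotate(-2)): offset=5, physical=[A,B,a,D,E,F,G,H,I], logical=[F,G,H,I,A,B,a,D,E]
After op 7 (rotate(+1)): offset=6, physical=[A,B,a,D,E,F,G,H,I], logical=[G,H,I,A,B,a,D,E,F]
After op 8 (swap(6, 3)): offset=6, physical=[D,B,a,A,E,F,G,H,I], logical=[G,H,I,D,B,a,A,E,F]
After op 9 (replace(5, 'b')): offset=6, physical=[D,B,b,A,E,F,G,H,I], logical=[G,H,I,D,B,b,A,E,F]
After op 10 (replace(3, 'k')): offset=6, physical=[k,B,b,A,E,F,G,H,I], logical=[G,H,I,k,B,b,A,E,F]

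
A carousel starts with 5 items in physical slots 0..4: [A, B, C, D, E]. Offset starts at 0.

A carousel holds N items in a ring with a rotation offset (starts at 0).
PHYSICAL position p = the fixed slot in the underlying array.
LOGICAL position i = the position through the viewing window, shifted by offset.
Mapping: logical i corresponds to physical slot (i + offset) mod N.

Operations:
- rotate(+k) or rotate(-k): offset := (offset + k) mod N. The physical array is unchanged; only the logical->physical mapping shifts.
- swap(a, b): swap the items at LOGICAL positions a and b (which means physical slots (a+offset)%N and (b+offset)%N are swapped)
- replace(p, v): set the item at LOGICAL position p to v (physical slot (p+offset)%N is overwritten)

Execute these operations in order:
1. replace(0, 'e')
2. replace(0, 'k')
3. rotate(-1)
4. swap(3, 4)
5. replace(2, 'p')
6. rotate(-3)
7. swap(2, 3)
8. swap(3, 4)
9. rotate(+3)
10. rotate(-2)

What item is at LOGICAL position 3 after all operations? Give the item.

After op 1 (replace(0, 'e')): offset=0, physical=[e,B,C,D,E], logical=[e,B,C,D,E]
After op 2 (replace(0, 'k')): offset=0, physical=[k,B,C,D,E], logical=[k,B,C,D,E]
After op 3 (rotate(-1)): offset=4, physical=[k,B,C,D,E], logical=[E,k,B,C,D]
After op 4 (swap(3, 4)): offset=4, physical=[k,B,D,C,E], logical=[E,k,B,D,C]
After op 5 (replace(2, 'p')): offset=4, physical=[k,p,D,C,E], logical=[E,k,p,D,C]
After op 6 (rotate(-3)): offset=1, physical=[k,p,D,C,E], logical=[p,D,C,E,k]
After op 7 (swap(2, 3)): offset=1, physical=[k,p,D,E,C], logical=[p,D,E,C,k]
After op 8 (swap(3, 4)): offset=1, physical=[C,p,D,E,k], logical=[p,D,E,k,C]
After op 9 (rotate(+3)): offset=4, physical=[C,p,D,E,k], logical=[k,C,p,D,E]
After op 10 (rotate(-2)): offset=2, physical=[C,p,D,E,k], logical=[D,E,k,C,p]

Answer: C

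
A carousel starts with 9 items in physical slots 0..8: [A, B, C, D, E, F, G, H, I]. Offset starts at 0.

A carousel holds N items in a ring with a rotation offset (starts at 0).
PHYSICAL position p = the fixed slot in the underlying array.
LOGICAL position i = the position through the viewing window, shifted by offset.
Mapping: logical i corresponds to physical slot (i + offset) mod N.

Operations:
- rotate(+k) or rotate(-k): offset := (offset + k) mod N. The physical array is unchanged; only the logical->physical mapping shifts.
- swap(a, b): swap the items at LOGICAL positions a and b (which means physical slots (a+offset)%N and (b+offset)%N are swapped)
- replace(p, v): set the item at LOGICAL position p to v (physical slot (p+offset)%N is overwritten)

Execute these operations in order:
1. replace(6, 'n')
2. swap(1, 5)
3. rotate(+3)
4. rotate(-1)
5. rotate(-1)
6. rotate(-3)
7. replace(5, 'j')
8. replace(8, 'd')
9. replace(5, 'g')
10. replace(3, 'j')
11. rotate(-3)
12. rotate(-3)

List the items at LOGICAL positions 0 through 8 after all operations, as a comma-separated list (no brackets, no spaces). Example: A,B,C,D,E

Answer: j,C,g,E,B,d,H,I,A

Derivation:
After op 1 (replace(6, 'n')): offset=0, physical=[A,B,C,D,E,F,n,H,I], logical=[A,B,C,D,E,F,n,H,I]
After op 2 (swap(1, 5)): offset=0, physical=[A,F,C,D,E,B,n,H,I], logical=[A,F,C,D,E,B,n,H,I]
After op 3 (rotate(+3)): offset=3, physical=[A,F,C,D,E,B,n,H,I], logical=[D,E,B,n,H,I,A,F,C]
After op 4 (rotate(-1)): offset=2, physical=[A,F,C,D,E,B,n,H,I], logical=[C,D,E,B,n,H,I,A,F]
After op 5 (rotate(-1)): offset=1, physical=[A,F,C,D,E,B,n,H,I], logical=[F,C,D,E,B,n,H,I,A]
After op 6 (rotate(-3)): offset=7, physical=[A,F,C,D,E,B,n,H,I], logical=[H,I,A,F,C,D,E,B,n]
After op 7 (replace(5, 'j')): offset=7, physical=[A,F,C,j,E,B,n,H,I], logical=[H,I,A,F,C,j,E,B,n]
After op 8 (replace(8, 'd')): offset=7, physical=[A,F,C,j,E,B,d,H,I], logical=[H,I,A,F,C,j,E,B,d]
After op 9 (replace(5, 'g')): offset=7, physical=[A,F,C,g,E,B,d,H,I], logical=[H,I,A,F,C,g,E,B,d]
After op 10 (replace(3, 'j')): offset=7, physical=[A,j,C,g,E,B,d,H,I], logical=[H,I,A,j,C,g,E,B,d]
After op 11 (rotate(-3)): offset=4, physical=[A,j,C,g,E,B,d,H,I], logical=[E,B,d,H,I,A,j,C,g]
After op 12 (rotate(-3)): offset=1, physical=[A,j,C,g,E,B,d,H,I], logical=[j,C,g,E,B,d,H,I,A]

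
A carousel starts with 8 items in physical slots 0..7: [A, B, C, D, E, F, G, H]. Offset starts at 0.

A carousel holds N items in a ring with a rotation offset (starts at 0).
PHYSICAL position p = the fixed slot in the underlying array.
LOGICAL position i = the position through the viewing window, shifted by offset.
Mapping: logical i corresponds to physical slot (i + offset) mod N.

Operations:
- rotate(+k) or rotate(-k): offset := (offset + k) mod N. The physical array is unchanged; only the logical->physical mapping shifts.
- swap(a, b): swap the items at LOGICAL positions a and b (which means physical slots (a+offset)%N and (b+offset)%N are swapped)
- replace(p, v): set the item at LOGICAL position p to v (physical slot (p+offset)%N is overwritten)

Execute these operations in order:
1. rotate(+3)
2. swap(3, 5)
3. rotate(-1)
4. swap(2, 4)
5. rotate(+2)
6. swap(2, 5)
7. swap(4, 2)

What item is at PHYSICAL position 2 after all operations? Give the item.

Answer: C

Derivation:
After op 1 (rotate(+3)): offset=3, physical=[A,B,C,D,E,F,G,H], logical=[D,E,F,G,H,A,B,C]
After op 2 (swap(3, 5)): offset=3, physical=[G,B,C,D,E,F,A,H], logical=[D,E,F,A,H,G,B,C]
After op 3 (rotate(-1)): offset=2, physical=[G,B,C,D,E,F,A,H], logical=[C,D,E,F,A,H,G,B]
After op 4 (swap(2, 4)): offset=2, physical=[G,B,C,D,A,F,E,H], logical=[C,D,A,F,E,H,G,B]
After op 5 (rotate(+2)): offset=4, physical=[G,B,C,D,A,F,E,H], logical=[A,F,E,H,G,B,C,D]
After op 6 (swap(2, 5)): offset=4, physical=[G,E,C,D,A,F,B,H], logical=[A,F,B,H,G,E,C,D]
After op 7 (swap(4, 2)): offset=4, physical=[B,E,C,D,A,F,G,H], logical=[A,F,G,H,B,E,C,D]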